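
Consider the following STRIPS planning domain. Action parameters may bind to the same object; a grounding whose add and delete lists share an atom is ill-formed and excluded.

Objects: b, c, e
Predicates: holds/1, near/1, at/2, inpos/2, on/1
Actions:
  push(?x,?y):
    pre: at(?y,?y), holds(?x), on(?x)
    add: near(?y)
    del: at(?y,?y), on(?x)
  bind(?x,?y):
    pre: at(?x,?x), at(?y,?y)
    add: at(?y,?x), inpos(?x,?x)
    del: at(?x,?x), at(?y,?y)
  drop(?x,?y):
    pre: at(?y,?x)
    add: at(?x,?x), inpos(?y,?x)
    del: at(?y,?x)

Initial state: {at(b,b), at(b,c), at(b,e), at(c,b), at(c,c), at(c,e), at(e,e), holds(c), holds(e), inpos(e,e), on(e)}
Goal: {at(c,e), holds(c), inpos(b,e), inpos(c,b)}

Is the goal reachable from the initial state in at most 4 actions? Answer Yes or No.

Yes

1. drop(b,c)  →  {at(b,b), at(b,c), at(b,e), at(c,c), at(c,e), at(e,e), holds(c), holds(e), inpos(c,b), inpos(e,e), on(e)}
2. drop(e,b)  →  {at(b,b), at(b,c), at(c,c), at(c,e), at(e,e), holds(c), holds(e), inpos(b,e), inpos(c,b), inpos(e,e), on(e)}
optimal plan length = 2; 2 ≤ 4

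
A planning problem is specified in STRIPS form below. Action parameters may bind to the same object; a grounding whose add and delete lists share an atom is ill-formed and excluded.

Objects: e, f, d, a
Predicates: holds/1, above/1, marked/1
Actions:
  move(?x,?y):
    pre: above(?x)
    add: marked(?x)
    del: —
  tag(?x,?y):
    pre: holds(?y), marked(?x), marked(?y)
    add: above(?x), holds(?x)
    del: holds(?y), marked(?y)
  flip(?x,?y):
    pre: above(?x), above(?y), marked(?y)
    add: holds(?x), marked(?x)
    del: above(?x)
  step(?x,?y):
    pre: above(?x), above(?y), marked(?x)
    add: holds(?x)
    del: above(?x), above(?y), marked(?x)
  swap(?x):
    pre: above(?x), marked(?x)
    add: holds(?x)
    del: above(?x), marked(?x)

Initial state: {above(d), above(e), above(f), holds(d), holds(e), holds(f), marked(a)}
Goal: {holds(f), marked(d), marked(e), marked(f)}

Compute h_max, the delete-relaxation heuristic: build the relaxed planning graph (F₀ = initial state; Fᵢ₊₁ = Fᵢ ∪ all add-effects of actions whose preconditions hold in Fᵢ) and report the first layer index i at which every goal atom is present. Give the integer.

F0 = init (7 atoms)
F1 = F0 ∪ {marked(d), marked(e), marked(f)}  (10 atoms)
goal ⊆ F1  ⇒  h_max = 1

1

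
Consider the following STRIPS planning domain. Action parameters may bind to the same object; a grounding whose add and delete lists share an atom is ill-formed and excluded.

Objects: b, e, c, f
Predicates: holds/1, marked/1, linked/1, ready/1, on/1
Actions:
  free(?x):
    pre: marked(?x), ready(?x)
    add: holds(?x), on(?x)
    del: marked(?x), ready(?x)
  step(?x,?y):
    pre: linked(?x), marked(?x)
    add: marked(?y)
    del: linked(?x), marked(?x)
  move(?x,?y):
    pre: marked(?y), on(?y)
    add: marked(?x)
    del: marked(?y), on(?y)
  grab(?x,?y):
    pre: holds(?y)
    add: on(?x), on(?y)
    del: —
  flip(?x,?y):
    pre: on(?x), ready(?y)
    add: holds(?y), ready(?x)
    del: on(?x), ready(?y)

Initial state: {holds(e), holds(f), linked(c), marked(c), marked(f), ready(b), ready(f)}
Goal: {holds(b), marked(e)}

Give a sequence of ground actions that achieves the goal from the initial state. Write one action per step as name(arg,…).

1. free(f)  →  {holds(e), holds(f), linked(c), marked(c), on(f), ready(b)}
2. step(c,e)  →  {holds(e), holds(f), marked(e), on(f), ready(b)}
3. flip(f,b)  →  {holds(b), holds(e), holds(f), marked(e), ready(f)}

free(f); step(c,e); flip(f,b)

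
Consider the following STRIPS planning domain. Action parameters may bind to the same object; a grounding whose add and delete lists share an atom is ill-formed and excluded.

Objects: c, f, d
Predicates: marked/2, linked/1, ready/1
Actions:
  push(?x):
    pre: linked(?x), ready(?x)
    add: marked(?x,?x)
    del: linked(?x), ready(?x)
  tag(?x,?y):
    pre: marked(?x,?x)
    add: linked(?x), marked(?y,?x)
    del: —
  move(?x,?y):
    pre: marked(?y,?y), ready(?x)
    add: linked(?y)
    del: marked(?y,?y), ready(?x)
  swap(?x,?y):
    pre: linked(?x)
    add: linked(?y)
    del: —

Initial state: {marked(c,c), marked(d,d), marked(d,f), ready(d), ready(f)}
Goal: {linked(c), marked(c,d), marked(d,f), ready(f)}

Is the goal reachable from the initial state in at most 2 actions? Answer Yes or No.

1. tag(c,c)  →  {linked(c), marked(c,c), marked(d,d), marked(d,f), ready(d), ready(f)}
2. tag(d,c)  →  {linked(c), linked(d), marked(c,c), marked(c,d), marked(d,d), marked(d,f), ready(d), ready(f)}
optimal plan length = 2; 2 ≤ 2

Yes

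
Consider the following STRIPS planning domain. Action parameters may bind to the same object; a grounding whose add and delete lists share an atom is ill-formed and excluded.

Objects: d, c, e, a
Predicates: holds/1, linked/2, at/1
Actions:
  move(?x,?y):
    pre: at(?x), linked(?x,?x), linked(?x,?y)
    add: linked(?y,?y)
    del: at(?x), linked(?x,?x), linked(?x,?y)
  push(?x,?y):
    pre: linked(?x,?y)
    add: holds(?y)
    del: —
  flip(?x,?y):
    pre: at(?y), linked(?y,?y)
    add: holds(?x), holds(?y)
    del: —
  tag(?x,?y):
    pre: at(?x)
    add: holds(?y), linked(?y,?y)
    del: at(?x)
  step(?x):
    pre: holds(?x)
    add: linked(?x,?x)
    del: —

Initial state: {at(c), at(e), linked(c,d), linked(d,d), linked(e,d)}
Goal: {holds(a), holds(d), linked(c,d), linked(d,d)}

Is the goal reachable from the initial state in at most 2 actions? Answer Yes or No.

1. push(d,d)  →  {at(c), at(e), holds(d), linked(c,d), linked(d,d), linked(e,d)}
2. tag(c,a)  →  {at(e), holds(a), holds(d), linked(a,a), linked(c,d), linked(d,d), linked(e,d)}
optimal plan length = 2; 2 ≤ 2

Yes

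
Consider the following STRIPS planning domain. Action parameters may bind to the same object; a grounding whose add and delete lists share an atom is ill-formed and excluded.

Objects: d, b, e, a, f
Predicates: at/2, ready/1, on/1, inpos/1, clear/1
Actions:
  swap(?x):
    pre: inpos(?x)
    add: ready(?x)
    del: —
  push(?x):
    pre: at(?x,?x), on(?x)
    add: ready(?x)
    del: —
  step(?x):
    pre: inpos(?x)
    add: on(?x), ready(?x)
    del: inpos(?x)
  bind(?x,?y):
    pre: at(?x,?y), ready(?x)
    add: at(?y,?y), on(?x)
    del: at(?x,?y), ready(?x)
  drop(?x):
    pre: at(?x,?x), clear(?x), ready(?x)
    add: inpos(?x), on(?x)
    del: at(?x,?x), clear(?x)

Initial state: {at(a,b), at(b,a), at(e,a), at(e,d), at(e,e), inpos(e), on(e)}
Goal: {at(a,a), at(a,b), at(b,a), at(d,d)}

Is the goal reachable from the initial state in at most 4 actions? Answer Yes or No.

Yes

1. swap(e)  →  {at(a,b), at(b,a), at(e,a), at(e,d), at(e,e), inpos(e), on(e), ready(e)}
2. bind(e,d)  →  {at(a,b), at(b,a), at(d,d), at(e,a), at(e,e), inpos(e), on(e)}
3. swap(e)  →  {at(a,b), at(b,a), at(d,d), at(e,a), at(e,e), inpos(e), on(e), ready(e)}
4. bind(e,a)  →  {at(a,a), at(a,b), at(b,a), at(d,d), at(e,e), inpos(e), on(e)}
optimal plan length = 4; 4 ≤ 4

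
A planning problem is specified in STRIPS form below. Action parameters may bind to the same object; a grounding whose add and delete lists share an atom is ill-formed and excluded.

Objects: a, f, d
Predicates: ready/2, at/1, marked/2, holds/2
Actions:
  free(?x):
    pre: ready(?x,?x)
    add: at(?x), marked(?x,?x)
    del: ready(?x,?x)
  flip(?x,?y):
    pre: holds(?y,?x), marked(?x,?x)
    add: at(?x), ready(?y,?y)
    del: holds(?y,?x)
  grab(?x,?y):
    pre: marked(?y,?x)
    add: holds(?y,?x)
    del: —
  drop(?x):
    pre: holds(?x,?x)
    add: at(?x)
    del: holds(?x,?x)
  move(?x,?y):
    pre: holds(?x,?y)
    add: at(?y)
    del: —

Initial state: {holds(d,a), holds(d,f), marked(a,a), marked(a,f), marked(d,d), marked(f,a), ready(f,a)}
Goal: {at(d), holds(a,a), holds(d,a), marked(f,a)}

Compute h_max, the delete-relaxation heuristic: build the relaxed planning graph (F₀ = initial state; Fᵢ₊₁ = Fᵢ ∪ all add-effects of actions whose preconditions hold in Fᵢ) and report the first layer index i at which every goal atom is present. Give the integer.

F0 = init (7 atoms)
F1 = F0 ∪ {at(a), at(f), holds(a,a), holds(a,f), holds(d,d), holds(f,a), ready(d,d)}  (14 atoms)
F2 = F1 ∪ {at(d), ready(a,a), ready(f,f)}  (17 atoms)
goal ⊆ F2  ⇒  h_max = 2

2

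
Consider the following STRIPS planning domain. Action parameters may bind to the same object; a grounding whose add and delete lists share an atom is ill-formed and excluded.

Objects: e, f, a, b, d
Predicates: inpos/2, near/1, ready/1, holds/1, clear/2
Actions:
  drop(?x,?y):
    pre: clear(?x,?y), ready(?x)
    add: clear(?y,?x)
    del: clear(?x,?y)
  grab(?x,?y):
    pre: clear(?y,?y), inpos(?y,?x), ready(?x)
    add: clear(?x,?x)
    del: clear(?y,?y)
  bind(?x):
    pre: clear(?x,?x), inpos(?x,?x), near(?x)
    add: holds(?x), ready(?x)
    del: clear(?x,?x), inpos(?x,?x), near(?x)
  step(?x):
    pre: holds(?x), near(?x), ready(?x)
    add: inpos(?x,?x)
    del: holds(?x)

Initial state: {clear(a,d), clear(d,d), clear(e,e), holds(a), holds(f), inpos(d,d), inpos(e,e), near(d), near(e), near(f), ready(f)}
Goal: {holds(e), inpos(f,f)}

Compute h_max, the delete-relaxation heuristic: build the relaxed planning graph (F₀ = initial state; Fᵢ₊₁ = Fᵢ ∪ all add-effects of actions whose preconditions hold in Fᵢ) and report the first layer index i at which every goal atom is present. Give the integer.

1

F0 = init (11 atoms)
F1 = F0 ∪ {holds(d), holds(e), inpos(f,f), ready(d), ready(e)}  (16 atoms)
goal ⊆ F1  ⇒  h_max = 1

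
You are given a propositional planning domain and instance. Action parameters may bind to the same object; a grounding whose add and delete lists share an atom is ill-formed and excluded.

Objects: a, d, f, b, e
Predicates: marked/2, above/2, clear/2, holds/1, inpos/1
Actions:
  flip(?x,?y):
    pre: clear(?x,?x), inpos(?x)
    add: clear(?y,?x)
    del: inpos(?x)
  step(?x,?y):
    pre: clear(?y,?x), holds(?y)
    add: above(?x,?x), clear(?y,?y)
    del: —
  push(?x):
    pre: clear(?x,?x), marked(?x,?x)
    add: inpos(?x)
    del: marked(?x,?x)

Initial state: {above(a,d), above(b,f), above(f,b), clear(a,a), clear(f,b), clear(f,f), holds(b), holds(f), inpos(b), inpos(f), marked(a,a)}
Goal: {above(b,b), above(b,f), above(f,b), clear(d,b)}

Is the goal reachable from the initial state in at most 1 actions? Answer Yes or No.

1. flip(f,b)  →  {above(a,d), above(b,f), above(f,b), clear(a,a), clear(b,f), clear(f,b), clear(f,f), holds(b), holds(f), inpos(b), marked(a,a)}
2. step(f,b)  →  {above(a,d), above(b,f), above(f,b), above(f,f), clear(a,a), clear(b,b), clear(b,f), clear(f,b), clear(f,f), holds(b), holds(f), inpos(b), marked(a,a)}
3. flip(b,d)  →  {above(a,d), above(b,f), above(f,b), above(f,f), clear(a,a), clear(b,b), clear(b,f), clear(d,b), clear(f,b), clear(f,f), holds(b), holds(f), marked(a,a)}
4. step(b,f)  →  {above(a,d), above(b,b), above(b,f), above(f,b), above(f,f), clear(a,a), clear(b,b), clear(b,f), clear(d,b), clear(f,b), clear(f,f), holds(b), holds(f), marked(a,a)}
optimal plan length = 4; 4 > 1

No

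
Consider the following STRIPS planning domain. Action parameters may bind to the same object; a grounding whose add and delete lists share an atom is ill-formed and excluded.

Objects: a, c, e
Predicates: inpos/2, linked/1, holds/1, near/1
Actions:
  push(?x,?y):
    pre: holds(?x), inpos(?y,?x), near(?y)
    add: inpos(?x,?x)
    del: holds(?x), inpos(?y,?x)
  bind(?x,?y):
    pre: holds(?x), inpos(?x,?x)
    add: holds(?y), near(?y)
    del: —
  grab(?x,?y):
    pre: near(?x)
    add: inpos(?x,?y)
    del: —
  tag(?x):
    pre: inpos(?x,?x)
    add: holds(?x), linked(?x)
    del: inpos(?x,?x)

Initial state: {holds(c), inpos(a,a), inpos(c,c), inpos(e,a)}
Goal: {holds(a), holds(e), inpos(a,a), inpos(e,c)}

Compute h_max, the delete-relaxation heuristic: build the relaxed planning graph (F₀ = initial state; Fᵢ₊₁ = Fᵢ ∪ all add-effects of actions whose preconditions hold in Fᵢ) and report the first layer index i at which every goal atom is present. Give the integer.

F0 = init (4 atoms)
F1 = F0 ∪ {holds(a), holds(e), linked(a), linked(c), near(a), near(c), near(e)}  (11 atoms)
F2 = F1 ∪ {inpos(a,c), inpos(a,e), inpos(c,a), inpos(c,e), inpos(e,c), inpos(e,e)}  (17 atoms)
goal ⊆ F2  ⇒  h_max = 2

2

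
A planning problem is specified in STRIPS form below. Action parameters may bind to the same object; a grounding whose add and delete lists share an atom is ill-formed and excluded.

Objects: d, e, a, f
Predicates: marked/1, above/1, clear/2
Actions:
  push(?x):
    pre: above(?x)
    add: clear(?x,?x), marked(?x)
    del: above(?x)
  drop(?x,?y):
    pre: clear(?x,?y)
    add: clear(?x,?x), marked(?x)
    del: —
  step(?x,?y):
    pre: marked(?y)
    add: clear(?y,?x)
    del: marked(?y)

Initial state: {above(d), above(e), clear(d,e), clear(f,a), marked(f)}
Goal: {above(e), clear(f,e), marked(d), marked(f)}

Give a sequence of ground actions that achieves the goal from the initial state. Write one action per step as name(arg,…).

1. push(d)  →  {above(e), clear(d,d), clear(d,e), clear(f,a), marked(d), marked(f)}
2. step(e,f)  →  {above(e), clear(d,d), clear(d,e), clear(f,a), clear(f,e), marked(d)}
3. drop(f,e)  →  {above(e), clear(d,d), clear(d,e), clear(f,a), clear(f,e), clear(f,f), marked(d), marked(f)}

push(d); step(e,f); drop(f,e)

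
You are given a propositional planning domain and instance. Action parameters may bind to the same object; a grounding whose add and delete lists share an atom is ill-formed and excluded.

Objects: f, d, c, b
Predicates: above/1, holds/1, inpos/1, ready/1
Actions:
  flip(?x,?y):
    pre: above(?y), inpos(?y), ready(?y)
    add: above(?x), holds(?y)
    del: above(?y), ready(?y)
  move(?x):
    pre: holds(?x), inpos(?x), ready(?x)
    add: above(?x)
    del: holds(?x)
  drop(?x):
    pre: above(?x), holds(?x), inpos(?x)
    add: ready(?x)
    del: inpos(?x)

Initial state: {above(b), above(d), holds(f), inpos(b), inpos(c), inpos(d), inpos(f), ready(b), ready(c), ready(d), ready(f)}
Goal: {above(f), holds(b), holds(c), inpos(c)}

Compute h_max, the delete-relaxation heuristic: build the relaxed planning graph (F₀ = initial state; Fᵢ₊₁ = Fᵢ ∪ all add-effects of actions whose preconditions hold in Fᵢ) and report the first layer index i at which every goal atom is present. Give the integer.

F0 = init (11 atoms)
F1 = F0 ∪ {above(c), above(f), holds(b), holds(d)}  (15 atoms)
F2 = F1 ∪ {holds(c)}  (16 atoms)
goal ⊆ F2  ⇒  h_max = 2

2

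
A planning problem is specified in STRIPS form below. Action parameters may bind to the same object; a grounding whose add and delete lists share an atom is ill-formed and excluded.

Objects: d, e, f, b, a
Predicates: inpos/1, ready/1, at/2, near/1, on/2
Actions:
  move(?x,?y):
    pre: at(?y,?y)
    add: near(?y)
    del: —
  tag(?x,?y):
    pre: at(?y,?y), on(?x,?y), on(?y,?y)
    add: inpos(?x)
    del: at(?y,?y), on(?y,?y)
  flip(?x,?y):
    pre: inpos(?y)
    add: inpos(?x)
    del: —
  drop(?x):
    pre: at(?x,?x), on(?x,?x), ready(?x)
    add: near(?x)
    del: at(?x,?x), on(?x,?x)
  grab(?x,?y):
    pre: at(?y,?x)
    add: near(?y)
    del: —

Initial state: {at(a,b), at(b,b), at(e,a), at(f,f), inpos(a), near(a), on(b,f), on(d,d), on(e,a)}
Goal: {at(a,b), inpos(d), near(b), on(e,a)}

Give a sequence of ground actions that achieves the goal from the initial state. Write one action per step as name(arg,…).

move(d,b); flip(d,a)

1. move(d,b)  →  {at(a,b), at(b,b), at(e,a), at(f,f), inpos(a), near(a), near(b), on(b,f), on(d,d), on(e,a)}
2. flip(d,a)  →  {at(a,b), at(b,b), at(e,a), at(f,f), inpos(a), inpos(d), near(a), near(b), on(b,f), on(d,d), on(e,a)}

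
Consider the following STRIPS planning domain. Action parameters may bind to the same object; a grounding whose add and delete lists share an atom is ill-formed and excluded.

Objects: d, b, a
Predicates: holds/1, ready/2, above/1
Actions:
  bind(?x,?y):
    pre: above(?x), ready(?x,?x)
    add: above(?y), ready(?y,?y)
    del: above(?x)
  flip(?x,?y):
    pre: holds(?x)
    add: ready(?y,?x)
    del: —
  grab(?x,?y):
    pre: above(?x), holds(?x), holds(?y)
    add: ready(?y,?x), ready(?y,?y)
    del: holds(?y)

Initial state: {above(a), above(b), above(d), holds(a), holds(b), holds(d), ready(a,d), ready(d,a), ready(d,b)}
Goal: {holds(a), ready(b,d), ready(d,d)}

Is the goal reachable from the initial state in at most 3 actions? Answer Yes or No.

1. flip(d,d)  →  {above(a), above(b), above(d), holds(a), holds(b), holds(d), ready(a,d), ready(d,a), ready(d,b), ready(d,d)}
2. flip(d,b)  →  {above(a), above(b), above(d), holds(a), holds(b), holds(d), ready(a,d), ready(b,d), ready(d,a), ready(d,b), ready(d,d)}
optimal plan length = 2; 2 ≤ 3

Yes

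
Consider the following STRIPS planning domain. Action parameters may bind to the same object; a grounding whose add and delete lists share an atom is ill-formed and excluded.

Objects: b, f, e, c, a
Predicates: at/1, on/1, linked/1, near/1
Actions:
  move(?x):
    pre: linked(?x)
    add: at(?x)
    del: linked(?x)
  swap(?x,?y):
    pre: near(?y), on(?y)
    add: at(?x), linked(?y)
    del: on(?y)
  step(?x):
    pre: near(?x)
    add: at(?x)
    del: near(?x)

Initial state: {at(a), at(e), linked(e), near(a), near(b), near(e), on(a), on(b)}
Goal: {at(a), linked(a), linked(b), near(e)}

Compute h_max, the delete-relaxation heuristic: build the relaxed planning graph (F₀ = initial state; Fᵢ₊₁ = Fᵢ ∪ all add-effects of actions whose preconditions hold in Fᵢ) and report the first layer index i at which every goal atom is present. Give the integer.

1

F0 = init (8 atoms)
F1 = F0 ∪ {at(b), at(c), at(f), linked(a), linked(b)}  (13 atoms)
goal ⊆ F1  ⇒  h_max = 1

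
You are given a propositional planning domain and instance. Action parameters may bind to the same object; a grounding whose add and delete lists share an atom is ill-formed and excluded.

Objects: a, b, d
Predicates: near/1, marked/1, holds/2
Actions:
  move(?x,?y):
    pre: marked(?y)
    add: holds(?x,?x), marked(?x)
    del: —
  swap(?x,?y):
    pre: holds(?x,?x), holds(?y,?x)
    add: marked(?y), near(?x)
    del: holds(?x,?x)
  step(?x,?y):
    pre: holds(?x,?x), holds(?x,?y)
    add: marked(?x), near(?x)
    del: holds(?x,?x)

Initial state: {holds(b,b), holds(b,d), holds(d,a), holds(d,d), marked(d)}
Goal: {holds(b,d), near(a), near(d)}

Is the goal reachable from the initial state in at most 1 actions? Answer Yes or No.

No

1. move(a,d)  →  {holds(a,a), holds(b,b), holds(b,d), holds(d,a), holds(d,d), marked(a), marked(d)}
2. swap(a,a)  →  {holds(b,b), holds(b,d), holds(d,a), holds(d,d), marked(a), marked(d), near(a)}
3. swap(d,b)  →  {holds(b,b), holds(b,d), holds(d,a), marked(a), marked(b), marked(d), near(a), near(d)}
optimal plan length = 3; 3 > 1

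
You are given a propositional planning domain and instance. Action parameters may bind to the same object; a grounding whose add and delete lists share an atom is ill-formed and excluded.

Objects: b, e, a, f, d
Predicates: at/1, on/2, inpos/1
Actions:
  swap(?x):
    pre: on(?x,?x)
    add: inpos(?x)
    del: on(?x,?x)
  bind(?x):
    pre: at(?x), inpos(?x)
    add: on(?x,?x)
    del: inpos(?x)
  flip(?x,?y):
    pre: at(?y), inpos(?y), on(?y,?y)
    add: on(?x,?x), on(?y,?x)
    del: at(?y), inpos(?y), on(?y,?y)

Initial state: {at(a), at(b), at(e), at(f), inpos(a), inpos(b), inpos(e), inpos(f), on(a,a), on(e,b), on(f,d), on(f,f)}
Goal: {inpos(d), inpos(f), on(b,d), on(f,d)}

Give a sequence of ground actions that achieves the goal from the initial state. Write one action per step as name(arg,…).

1. flip(b,a)  →  {at(b), at(e), at(f), inpos(b), inpos(e), inpos(f), on(a,b), on(b,b), on(e,b), on(f,d), on(f,f)}
2. flip(d,b)  →  {at(e), at(f), inpos(e), inpos(f), on(a,b), on(b,d), on(d,d), on(e,b), on(f,d), on(f,f)}
3. swap(d)  →  {at(e), at(f), inpos(d), inpos(e), inpos(f), on(a,b), on(b,d), on(e,b), on(f,d), on(f,f)}

flip(b,a); flip(d,b); swap(d)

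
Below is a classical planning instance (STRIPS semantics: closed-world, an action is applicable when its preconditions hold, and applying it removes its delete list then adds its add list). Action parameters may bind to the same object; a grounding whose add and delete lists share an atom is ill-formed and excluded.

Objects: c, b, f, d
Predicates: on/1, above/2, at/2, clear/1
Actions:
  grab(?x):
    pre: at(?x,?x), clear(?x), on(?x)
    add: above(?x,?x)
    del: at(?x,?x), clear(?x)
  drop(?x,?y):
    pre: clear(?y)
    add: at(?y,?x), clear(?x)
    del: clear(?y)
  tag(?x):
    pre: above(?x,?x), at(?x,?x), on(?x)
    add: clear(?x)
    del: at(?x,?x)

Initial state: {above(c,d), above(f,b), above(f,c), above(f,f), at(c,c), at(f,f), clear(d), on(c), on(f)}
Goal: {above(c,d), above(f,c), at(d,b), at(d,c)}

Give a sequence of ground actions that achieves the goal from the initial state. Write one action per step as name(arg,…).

1. drop(c,d)  →  {above(c,d), above(f,b), above(f,c), above(f,f), at(c,c), at(d,c), at(f,f), clear(c), on(c), on(f)}
2. drop(d,c)  →  {above(c,d), above(f,b), above(f,c), above(f,f), at(c,c), at(c,d), at(d,c), at(f,f), clear(d), on(c), on(f)}
3. drop(b,d)  →  {above(c,d), above(f,b), above(f,c), above(f,f), at(c,c), at(c,d), at(d,b), at(d,c), at(f,f), clear(b), on(c), on(f)}

drop(c,d); drop(d,c); drop(b,d)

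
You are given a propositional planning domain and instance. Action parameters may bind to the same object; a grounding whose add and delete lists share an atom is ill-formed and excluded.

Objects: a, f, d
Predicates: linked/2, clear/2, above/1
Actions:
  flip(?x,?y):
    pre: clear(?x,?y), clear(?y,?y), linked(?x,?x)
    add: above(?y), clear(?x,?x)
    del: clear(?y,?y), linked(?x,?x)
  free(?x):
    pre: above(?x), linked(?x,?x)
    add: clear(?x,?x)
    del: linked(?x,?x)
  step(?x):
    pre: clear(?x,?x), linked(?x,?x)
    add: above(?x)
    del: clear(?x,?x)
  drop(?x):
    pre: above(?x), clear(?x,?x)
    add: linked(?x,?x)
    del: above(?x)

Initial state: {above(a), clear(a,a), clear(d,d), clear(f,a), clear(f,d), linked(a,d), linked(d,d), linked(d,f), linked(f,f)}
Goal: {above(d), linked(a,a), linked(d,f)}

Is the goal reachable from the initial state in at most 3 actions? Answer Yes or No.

1. flip(f,d)  →  {above(a), above(d), clear(a,a), clear(f,a), clear(f,d), clear(f,f), linked(a,d), linked(d,d), linked(d,f)}
2. drop(a)  →  {above(d), clear(a,a), clear(f,a), clear(f,d), clear(f,f), linked(a,a), linked(a,d), linked(d,d), linked(d,f)}
optimal plan length = 2; 2 ≤ 3

Yes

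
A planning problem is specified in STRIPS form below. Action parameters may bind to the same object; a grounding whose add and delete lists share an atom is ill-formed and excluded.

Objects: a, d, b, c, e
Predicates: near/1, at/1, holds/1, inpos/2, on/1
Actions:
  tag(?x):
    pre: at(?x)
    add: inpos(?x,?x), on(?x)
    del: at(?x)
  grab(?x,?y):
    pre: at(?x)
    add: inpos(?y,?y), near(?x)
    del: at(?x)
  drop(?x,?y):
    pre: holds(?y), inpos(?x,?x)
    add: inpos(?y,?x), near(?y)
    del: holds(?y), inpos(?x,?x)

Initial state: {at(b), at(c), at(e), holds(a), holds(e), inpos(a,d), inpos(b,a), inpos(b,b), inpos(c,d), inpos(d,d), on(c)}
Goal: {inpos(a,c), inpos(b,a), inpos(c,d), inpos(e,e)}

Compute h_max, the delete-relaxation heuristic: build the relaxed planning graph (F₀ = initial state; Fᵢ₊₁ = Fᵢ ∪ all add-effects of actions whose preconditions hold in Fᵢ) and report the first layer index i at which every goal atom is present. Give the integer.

2

F0 = init (11 atoms)
F1 = F0 ∪ {inpos(a,a), inpos(a,b), inpos(c,c), inpos(e,b), inpos(e,d), inpos(e,e), near(a), near(b), near(c), near(e), on(b), on(e)}  (23 atoms)
F2 = F1 ∪ {inpos(a,c), inpos(a,e), inpos(e,a), inpos(e,c)}  (27 atoms)
goal ⊆ F2  ⇒  h_max = 2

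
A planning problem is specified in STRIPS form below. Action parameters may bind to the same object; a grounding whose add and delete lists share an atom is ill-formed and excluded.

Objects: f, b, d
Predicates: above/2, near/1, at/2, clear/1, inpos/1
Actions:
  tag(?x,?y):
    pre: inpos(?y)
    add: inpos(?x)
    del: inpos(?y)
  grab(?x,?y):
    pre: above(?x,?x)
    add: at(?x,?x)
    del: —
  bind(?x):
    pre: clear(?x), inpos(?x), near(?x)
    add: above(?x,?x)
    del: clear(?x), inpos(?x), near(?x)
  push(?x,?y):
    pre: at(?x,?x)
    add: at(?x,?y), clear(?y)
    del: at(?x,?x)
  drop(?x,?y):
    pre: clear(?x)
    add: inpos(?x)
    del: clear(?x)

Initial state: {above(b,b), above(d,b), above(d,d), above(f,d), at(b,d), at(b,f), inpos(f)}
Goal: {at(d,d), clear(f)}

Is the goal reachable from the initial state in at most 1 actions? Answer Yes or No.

1. grab(b,f)  →  {above(b,b), above(d,b), above(d,d), above(f,d), at(b,b), at(b,d), at(b,f), inpos(f)}
2. grab(d,f)  →  {above(b,b), above(d,b), above(d,d), above(f,d), at(b,b), at(b,d), at(b,f), at(d,d), inpos(f)}
3. push(b,f)  →  {above(b,b), above(d,b), above(d,d), above(f,d), at(b,d), at(b,f), at(d,d), clear(f), inpos(f)}
optimal plan length = 3; 3 > 1

No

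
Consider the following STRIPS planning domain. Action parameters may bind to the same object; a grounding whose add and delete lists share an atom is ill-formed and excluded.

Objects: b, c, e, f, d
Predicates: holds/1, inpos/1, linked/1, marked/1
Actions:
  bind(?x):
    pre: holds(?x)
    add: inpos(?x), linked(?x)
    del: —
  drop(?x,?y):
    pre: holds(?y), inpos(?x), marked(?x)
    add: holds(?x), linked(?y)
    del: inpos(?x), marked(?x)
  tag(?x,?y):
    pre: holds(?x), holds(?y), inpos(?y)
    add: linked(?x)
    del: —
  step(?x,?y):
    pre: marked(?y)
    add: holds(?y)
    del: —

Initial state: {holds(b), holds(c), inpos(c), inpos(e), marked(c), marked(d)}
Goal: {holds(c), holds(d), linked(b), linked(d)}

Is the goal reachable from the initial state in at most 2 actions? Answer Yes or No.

1. bind(b)  →  {holds(b), holds(c), inpos(b), inpos(c), inpos(e), linked(b), marked(c), marked(d)}
2. step(b,d)  →  {holds(b), holds(c), holds(d), inpos(b), inpos(c), inpos(e), linked(b), marked(c), marked(d)}
3. bind(d)  →  {holds(b), holds(c), holds(d), inpos(b), inpos(c), inpos(d), inpos(e), linked(b), linked(d), marked(c), marked(d)}
optimal plan length = 3; 3 > 2

No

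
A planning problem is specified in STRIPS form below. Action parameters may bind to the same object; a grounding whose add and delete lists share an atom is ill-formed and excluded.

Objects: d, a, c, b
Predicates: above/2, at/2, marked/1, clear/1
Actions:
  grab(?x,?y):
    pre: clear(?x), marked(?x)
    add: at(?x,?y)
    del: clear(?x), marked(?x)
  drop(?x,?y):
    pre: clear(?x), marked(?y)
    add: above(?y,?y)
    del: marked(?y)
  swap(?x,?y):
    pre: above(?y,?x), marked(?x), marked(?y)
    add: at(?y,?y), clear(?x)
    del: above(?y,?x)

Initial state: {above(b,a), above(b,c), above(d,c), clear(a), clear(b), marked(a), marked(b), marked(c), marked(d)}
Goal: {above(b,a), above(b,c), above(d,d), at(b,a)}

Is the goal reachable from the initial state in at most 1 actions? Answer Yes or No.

No

1. grab(b,a)  →  {above(b,a), above(b,c), above(d,c), at(b,a), clear(a), marked(a), marked(c), marked(d)}
2. drop(a,d)  →  {above(b,a), above(b,c), above(d,c), above(d,d), at(b,a), clear(a), marked(a), marked(c)}
optimal plan length = 2; 2 > 1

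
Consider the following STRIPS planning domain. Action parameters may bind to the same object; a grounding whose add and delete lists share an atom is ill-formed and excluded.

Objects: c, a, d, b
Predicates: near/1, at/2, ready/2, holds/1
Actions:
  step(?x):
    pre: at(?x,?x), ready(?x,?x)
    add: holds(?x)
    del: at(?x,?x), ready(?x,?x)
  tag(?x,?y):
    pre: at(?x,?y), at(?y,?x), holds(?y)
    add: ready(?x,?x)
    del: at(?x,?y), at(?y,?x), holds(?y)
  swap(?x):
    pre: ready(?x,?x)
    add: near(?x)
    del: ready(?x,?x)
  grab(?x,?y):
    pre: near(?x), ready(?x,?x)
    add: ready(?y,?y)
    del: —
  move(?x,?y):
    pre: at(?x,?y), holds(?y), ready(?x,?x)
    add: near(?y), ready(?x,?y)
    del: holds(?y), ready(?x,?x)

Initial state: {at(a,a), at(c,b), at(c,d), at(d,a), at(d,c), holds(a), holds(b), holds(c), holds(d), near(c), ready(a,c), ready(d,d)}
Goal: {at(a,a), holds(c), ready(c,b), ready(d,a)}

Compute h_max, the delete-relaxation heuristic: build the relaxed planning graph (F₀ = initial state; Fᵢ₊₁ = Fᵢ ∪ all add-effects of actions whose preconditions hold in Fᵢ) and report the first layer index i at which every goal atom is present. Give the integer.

F0 = init (12 atoms)
F1 = F0 ∪ {near(a), near(d), ready(a,a), ready(c,c), ready(d,a), ready(d,c)}  (18 atoms)
F2 = F1 ∪ {near(b), ready(b,b), ready(c,b), ready(c,d)}  (22 atoms)
goal ⊆ F2  ⇒  h_max = 2

2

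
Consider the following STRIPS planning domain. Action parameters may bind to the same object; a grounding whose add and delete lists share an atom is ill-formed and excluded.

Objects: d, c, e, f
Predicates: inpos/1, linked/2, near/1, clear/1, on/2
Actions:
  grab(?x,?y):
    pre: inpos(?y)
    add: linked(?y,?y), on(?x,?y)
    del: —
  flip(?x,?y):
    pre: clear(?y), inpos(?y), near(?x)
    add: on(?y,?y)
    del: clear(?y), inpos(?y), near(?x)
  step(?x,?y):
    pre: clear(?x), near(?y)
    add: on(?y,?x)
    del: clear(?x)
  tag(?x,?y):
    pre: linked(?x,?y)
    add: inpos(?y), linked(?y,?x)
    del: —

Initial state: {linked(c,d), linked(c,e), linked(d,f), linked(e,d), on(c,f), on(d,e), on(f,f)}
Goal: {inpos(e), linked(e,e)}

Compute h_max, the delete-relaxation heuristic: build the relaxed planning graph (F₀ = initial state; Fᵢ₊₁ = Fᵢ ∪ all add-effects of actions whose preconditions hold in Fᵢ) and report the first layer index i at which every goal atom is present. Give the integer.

F0 = init (7 atoms)
F1 = F0 ∪ {inpos(d), inpos(e), inpos(f), linked(d,c), linked(d,e), linked(e,c), linked(f,d)}  (14 atoms)
F2 = F1 ∪ {inpos(c), linked(d,d), linked(e,e), linked(f,f), on(c,d), on(c,e), on(d,d), on(d,f), on(e,d), on(e,e), on(e,f), on(f,d), on(f,e)}  (27 atoms)
goal ⊆ F2  ⇒  h_max = 2

2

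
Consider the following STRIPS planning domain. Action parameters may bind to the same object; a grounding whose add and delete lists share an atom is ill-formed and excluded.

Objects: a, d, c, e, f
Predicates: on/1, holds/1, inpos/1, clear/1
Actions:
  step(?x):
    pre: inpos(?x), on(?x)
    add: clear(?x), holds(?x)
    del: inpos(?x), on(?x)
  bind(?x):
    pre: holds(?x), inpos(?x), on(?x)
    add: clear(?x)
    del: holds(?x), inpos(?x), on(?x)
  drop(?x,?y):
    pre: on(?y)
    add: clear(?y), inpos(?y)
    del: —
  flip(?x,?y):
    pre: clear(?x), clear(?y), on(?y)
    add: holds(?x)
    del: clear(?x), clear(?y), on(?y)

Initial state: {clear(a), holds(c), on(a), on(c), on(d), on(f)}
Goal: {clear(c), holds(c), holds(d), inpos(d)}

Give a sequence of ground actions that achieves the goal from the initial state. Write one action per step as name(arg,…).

1. drop(a,d)  →  {clear(a), clear(d), holds(c), inpos(d), on(a), on(c), on(d), on(f)}
2. drop(a,c)  →  {clear(a), clear(c), clear(d), holds(c), inpos(c), inpos(d), on(a), on(c), on(d), on(f)}
3. flip(d,a)  →  {clear(c), holds(c), holds(d), inpos(c), inpos(d), on(c), on(d), on(f)}

drop(a,d); drop(a,c); flip(d,a)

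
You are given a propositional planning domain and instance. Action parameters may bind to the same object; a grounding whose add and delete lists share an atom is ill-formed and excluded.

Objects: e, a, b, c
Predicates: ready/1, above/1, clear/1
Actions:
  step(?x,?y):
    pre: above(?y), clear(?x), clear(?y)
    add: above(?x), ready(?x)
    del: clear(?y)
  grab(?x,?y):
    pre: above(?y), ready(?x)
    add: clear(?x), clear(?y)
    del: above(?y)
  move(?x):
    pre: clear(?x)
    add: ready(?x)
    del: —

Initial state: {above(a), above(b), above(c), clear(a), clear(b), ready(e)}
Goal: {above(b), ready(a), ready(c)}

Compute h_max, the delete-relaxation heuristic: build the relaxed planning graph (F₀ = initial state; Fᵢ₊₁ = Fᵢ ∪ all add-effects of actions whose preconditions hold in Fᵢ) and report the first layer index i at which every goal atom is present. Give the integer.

2

F0 = init (6 atoms)
F1 = F0 ∪ {clear(c), clear(e), ready(a), ready(b)}  (10 atoms)
F2 = F1 ∪ {above(e), ready(c)}  (12 atoms)
goal ⊆ F2  ⇒  h_max = 2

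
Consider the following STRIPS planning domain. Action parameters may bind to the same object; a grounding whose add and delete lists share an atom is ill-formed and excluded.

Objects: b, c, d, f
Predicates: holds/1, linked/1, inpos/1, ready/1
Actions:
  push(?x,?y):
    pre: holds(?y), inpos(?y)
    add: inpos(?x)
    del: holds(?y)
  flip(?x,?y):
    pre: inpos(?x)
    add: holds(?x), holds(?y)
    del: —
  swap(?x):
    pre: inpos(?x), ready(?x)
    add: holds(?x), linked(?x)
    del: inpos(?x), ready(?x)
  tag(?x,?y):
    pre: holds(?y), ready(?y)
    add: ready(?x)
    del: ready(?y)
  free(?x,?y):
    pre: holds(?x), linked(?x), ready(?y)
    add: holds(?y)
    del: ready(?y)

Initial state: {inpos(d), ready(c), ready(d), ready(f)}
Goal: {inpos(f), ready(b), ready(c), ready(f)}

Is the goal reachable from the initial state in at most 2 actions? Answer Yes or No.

No

1. flip(d,b)  →  {holds(b), holds(d), inpos(d), ready(c), ready(d), ready(f)}
2. tag(b,d)  →  {holds(b), holds(d), inpos(d), ready(b), ready(c), ready(f)}
3. push(f,d)  →  {holds(b), inpos(d), inpos(f), ready(b), ready(c), ready(f)}
optimal plan length = 3; 3 > 2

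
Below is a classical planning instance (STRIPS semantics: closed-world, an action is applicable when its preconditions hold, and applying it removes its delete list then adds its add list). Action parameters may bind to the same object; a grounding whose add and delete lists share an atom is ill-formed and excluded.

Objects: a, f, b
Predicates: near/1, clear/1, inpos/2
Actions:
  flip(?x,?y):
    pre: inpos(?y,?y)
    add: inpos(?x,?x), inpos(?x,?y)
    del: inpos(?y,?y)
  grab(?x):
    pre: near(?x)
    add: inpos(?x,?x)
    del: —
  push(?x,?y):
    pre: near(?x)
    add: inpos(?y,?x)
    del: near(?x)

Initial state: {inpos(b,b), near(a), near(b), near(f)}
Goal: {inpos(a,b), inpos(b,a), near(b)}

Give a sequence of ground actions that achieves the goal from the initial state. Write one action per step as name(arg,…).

flip(a,b); flip(b,a)

1. flip(a,b)  →  {inpos(a,a), inpos(a,b), near(a), near(b), near(f)}
2. flip(b,a)  →  {inpos(a,b), inpos(b,a), inpos(b,b), near(a), near(b), near(f)}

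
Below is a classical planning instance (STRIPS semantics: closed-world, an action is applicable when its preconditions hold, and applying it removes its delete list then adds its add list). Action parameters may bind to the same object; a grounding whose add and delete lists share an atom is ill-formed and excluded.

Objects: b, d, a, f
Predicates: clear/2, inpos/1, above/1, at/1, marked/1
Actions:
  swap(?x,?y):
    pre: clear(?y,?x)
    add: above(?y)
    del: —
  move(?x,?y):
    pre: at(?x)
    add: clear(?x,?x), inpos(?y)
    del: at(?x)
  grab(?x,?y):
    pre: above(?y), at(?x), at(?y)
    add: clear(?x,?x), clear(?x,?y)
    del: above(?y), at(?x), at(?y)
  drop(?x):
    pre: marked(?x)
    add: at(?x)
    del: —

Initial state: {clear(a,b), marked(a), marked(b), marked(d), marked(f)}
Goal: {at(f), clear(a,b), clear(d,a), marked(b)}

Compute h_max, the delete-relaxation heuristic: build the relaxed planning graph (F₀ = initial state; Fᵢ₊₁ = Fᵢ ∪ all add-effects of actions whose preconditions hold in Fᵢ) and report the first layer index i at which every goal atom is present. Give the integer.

F0 = init (5 atoms)
F1 = F0 ∪ {above(a), at(a), at(b), at(d), at(f)}  (10 atoms)
F2 = F1 ∪ {clear(a,a), clear(b,a), clear(b,b), clear(d,a), clear(d,d), clear(f,a), clear(f,f), inpos(a), inpos(b), inpos(d), inpos(f)}  (21 atoms)
goal ⊆ F2  ⇒  h_max = 2

2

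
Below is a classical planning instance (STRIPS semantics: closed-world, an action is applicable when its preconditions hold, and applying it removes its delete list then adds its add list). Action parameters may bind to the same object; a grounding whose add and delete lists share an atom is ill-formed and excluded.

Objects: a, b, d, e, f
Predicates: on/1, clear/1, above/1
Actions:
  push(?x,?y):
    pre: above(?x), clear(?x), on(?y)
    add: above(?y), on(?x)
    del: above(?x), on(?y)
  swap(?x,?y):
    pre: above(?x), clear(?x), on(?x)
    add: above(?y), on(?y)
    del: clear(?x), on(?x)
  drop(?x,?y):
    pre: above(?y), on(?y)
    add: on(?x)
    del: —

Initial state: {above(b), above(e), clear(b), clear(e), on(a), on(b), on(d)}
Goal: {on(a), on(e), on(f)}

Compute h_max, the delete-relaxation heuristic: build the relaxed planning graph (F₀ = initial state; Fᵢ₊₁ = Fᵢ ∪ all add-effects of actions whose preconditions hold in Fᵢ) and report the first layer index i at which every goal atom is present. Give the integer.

1

F0 = init (7 atoms)
F1 = F0 ∪ {above(a), above(d), above(f), on(e), on(f)}  (12 atoms)
goal ⊆ F1  ⇒  h_max = 1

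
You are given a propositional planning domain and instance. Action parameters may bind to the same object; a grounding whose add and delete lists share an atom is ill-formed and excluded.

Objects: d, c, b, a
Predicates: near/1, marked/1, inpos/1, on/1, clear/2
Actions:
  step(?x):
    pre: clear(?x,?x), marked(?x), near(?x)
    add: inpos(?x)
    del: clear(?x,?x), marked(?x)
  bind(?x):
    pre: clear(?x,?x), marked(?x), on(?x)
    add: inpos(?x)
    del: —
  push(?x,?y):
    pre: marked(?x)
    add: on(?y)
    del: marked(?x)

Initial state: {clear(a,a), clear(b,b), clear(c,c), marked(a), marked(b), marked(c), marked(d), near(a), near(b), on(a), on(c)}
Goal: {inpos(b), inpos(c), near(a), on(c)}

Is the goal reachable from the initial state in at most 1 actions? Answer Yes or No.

1. step(b)  →  {clear(a,a), clear(c,c), inpos(b), marked(a), marked(c), marked(d), near(a), near(b), on(a), on(c)}
2. bind(c)  →  {clear(a,a), clear(c,c), inpos(b), inpos(c), marked(a), marked(c), marked(d), near(a), near(b), on(a), on(c)}
optimal plan length = 2; 2 > 1

No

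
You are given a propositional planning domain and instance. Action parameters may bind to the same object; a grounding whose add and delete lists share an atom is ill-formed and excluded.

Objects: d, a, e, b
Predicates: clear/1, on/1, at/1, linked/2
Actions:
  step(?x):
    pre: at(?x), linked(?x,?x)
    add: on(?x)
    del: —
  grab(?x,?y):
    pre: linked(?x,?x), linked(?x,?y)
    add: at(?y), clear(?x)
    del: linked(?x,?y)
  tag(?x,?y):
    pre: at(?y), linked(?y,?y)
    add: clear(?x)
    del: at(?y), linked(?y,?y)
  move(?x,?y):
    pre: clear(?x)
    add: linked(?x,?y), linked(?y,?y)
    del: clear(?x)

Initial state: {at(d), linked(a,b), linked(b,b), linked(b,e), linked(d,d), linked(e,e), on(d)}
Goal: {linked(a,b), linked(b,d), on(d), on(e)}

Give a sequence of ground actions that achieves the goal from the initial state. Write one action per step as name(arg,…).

grab(b,e); step(e); move(b,d)

1. grab(b,e)  →  {at(d), at(e), clear(b), linked(a,b), linked(b,b), linked(d,d), linked(e,e), on(d)}
2. step(e)  →  {at(d), at(e), clear(b), linked(a,b), linked(b,b), linked(d,d), linked(e,e), on(d), on(e)}
3. move(b,d)  →  {at(d), at(e), linked(a,b), linked(b,b), linked(b,d), linked(d,d), linked(e,e), on(d), on(e)}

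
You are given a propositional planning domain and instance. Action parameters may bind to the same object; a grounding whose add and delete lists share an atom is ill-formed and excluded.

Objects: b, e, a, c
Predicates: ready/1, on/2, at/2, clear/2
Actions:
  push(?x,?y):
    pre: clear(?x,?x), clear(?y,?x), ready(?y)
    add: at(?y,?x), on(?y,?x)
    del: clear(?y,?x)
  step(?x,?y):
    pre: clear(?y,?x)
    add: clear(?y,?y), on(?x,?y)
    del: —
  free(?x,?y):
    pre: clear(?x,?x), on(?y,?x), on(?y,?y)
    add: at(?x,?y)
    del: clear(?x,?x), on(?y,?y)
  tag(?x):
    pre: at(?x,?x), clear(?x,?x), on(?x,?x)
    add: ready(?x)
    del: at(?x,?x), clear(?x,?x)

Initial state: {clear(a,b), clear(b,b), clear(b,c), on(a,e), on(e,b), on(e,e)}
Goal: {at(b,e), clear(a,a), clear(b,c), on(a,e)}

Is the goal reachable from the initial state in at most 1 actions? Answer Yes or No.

1. step(b,a)  →  {clear(a,a), clear(a,b), clear(b,b), clear(b,c), on(a,e), on(b,a), on(e,b), on(e,e)}
2. free(b,e)  →  {at(b,e), clear(a,a), clear(a,b), clear(b,c), on(a,e), on(b,a), on(e,b)}
optimal plan length = 2; 2 > 1

No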